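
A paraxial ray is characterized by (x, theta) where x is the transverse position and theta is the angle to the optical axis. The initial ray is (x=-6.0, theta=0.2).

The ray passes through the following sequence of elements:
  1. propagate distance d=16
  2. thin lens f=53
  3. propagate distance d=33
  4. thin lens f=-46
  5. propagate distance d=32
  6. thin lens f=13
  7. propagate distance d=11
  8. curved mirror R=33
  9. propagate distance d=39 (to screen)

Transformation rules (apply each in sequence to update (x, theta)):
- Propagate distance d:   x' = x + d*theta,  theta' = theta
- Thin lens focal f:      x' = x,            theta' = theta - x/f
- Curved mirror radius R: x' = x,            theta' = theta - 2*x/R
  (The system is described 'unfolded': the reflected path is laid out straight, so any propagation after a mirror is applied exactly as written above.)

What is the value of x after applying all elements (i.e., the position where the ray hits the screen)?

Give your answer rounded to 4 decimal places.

Answer: -47.1799

Derivation:
Initial: x=-6.0000 theta=0.2000
After 1 (propagate distance d=16): x=-2.8000 theta=0.2000
After 2 (thin lens f=53): x=-2.8000 theta=67/265 (≈0.2528)
After 3 (propagate distance d=33): x=1469/265 (≈5.5434) theta=67/265 (≈0.2528)
After 4 (thin lens f=-46): x=1469/265 (≈5.5434) theta=4551/12190 (≈0.3733)
After 5 (propagate distance d=32): x=106603/6095 (≈17.4902) theta=4551/12190 (≈0.3733)
After 6 (thin lens f=13): x=106603/6095 (≈17.4902) theta=-154043/158470 (≈-0.9721)
After 7 (propagate distance d=11): x=9367/1378 (≈6.7975) theta=-154043/158470 (≈-0.9721)
After 8 (curved mirror R=33): x=9367/1378 (≈6.7975) theta=-7237829/5229510 (≈-1.3840)
After 9 (propagate distance d=39 (to screen)): x=-41121261/871585 (≈-47.1799) theta=-7237829/5229510 (≈-1.3840)
Rounded to 4 decimal places: x = -47.1799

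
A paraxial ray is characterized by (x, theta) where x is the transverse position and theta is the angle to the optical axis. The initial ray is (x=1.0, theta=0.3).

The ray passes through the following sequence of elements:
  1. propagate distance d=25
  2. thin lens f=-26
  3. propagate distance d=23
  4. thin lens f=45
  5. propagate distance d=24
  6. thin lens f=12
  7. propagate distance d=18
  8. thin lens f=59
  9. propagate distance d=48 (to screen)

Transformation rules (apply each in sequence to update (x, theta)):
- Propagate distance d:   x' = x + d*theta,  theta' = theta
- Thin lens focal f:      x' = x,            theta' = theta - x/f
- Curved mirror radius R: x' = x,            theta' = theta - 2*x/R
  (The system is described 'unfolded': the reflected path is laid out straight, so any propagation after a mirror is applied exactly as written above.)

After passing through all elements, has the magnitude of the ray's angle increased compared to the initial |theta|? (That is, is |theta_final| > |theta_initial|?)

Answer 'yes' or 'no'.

Initial: x=1.0000 theta=0.3000
After 1 (propagate distance d=25): x=8.5000 theta=0.3000
After 2 (thin lens f=-26): x=8.5000 theta=163/260 (≈0.6269)
After 3 (propagate distance d=23): x=5959/260 (≈22.9192) theta=163/260 (≈0.6269)
After 4 (thin lens f=45): x=5959/260 (≈22.9192) theta=344/2925 (≈0.1176)
After 5 (propagate distance d=24): x=100393/3900 (≈25.7418) theta=344/2925 (≈0.1176)
After 6 (thin lens f=12): x=100393/3900 (≈25.7418) theta=-94889/46800 (≈-2.0275)
After 7 (propagate distance d=18): x=-83881/7800 (≈-10.7540) theta=-94889/46800 (≈-2.0275)
After 8 (thin lens f=59): x=-83881/7800 (≈-10.7540) theta=-1019033/552240 (≈-1.8453)
After 9 (propagate distance d=48 (to screen)): x=-45710299/460200 (≈-99.3270) theta=-1019033/552240 (≈-1.8453)
|theta_initial|=0.3000 |theta_final|=1019033/552240 (≈1.8453) -> increased

Answer: yes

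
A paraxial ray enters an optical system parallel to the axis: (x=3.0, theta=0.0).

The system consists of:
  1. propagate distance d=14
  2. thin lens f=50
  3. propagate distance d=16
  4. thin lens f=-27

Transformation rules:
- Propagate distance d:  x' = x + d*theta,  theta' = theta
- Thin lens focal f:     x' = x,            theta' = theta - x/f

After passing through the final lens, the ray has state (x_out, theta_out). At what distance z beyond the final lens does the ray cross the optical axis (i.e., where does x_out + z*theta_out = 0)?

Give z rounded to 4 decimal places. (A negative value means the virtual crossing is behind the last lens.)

Answer: -131.1429

Derivation:
Initial: x=3.0000 theta=0.0000
After 1 (propagate distance d=14): x=3.0000 theta=0.0000
After 2 (thin lens f=50): x=3.0000 theta=-0.0600
After 3 (propagate distance d=16): x=2.0400 theta=-0.0600
After 4 (thin lens f=-27): x=2.0400 theta=7/450 (≈0.0156)
z_focus = -x_out/theta_out = -(2.0400)/(7/450) = -918/7 ≈ -131.1429
Rounded to 4 decimal places: z = -131.1429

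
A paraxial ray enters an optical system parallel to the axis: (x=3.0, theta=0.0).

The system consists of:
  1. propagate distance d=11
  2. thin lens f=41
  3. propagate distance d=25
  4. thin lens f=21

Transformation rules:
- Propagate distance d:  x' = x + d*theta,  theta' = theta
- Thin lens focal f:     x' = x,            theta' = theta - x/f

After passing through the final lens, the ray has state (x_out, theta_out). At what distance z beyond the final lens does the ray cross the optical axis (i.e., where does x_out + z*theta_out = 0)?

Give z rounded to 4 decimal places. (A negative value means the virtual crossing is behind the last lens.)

Initial: x=3.0000 theta=0.0000
After 1 (propagate distance d=11): x=3.0000 theta=0.0000
After 2 (thin lens f=41): x=3.0000 theta=-3/41 (≈-0.0732)
After 3 (propagate distance d=25): x=48/41 (≈1.1707) theta=-3/41 (≈-0.0732)
After 4 (thin lens f=21): x=48/41 (≈1.1707) theta=-37/287 (≈-0.1289)
z_focus = -x_out/theta_out = -(48/41)/(-37/287) = 336/37 ≈ 9.0811
Rounded to 4 decimal places: z = 9.0811

Answer: 9.0811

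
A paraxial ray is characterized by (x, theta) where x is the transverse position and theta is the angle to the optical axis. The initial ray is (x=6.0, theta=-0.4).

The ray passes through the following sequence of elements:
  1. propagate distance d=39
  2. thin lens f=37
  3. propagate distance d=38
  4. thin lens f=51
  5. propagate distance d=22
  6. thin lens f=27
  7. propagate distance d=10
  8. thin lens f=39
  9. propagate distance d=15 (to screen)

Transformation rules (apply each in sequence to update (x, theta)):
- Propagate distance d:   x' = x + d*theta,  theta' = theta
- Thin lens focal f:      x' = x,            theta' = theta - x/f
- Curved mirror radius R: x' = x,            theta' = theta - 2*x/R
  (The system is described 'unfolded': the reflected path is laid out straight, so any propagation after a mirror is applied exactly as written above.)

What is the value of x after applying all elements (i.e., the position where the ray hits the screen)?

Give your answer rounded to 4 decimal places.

Initial: x=6.0000 theta=-0.4000
After 1 (propagate distance d=39): x=-9.6000 theta=-0.4000
After 2 (thin lens f=37): x=-9.6000 theta=-26/185 (≈-0.1405)
After 3 (propagate distance d=38): x=-2764/185 (≈-14.9405) theta=-26/185 (≈-0.1405)
After 4 (thin lens f=51): x=-2764/185 (≈-14.9405) theta=1438/9435 (≈0.1524)
After 5 (propagate distance d=22): x=-109328/9435 (≈-11.5875) theta=1438/9435 (≈0.1524)
After 6 (thin lens f=27): x=-109328/9435 (≈-11.5875) theta=148154/254745 (≈0.5816)
After 7 (propagate distance d=10): x=-1470316/254745 (≈-5.7717) theta=148154/254745 (≈0.5816)
After 8 (thin lens f=39): x=-1470316/254745 (≈-5.7717) theta=7248322/9935055 (≈0.7296)
After 9 (propagate distance d=15 (to screen)): x=17127502/3311685 (≈5.1718) theta=7248322/9935055 (≈0.7296)
Rounded to 4 decimal places: x = 5.1718

Answer: 5.1718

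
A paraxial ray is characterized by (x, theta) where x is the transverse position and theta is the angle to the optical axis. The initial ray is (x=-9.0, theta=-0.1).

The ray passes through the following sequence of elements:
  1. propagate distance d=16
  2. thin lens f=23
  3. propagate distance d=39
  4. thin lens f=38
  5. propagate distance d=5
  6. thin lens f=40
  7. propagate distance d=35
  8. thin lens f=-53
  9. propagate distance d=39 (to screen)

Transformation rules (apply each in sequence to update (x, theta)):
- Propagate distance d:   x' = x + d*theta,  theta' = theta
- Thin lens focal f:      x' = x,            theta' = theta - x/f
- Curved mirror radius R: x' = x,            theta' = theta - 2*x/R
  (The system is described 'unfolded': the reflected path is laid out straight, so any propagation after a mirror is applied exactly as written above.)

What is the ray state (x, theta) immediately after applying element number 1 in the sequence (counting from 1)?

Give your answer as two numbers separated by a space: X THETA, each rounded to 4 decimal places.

Initial: x=-9.0000 theta=-0.1000
After 1 (propagate distance d=16): x=-10.6000 theta=-0.1000
Rounded to 4 decimal places: x = -10.6000, theta = -0.1000

Answer: -10.6000 -0.1000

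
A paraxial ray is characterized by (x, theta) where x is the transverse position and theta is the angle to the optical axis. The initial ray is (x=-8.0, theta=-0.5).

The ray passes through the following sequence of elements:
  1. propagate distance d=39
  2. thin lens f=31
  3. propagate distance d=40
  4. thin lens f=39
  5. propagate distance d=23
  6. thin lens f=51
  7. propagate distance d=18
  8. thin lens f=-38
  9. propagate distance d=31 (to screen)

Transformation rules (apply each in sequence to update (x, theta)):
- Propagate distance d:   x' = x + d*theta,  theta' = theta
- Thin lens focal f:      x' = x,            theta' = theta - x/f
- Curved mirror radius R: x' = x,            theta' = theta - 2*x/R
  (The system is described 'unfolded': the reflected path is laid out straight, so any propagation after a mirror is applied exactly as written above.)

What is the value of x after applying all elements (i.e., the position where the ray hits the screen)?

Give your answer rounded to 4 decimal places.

Answer: 46.5267

Derivation:
Initial: x=-8.0000 theta=-0.5000
After 1 (propagate distance d=39): x=-27.5000 theta=-0.5000
After 2 (thin lens f=31): x=-27.5000 theta=12/31 (≈0.3871)
After 3 (propagate distance d=40): x=-745/62 (≈-12.0161) theta=12/31 (≈0.3871)
After 4 (thin lens f=39): x=-745/62 (≈-12.0161) theta=1681/2418 (≈0.6952)
After 5 (propagate distance d=23): x=4804/1209 (≈3.9735) theta=1681/2418 (≈0.6952)
After 6 (thin lens f=51): x=4804/1209 (≈3.9735) theta=76123/123318 (≈0.6173)
After 7 (propagate distance d=18): x=23849/1581 (≈15.0848) theta=76123/123318 (≈0.6173)
After 8 (thin lens f=-38): x=23849/1581 (≈15.0848) theta=1188224/1171521 (≈1.0143)
After 9 (propagate distance d=31 (to screen)): x=54507053/1171521 (≈46.5267) theta=1188224/1171521 (≈1.0143)
Rounded to 4 decimal places: x = 46.5267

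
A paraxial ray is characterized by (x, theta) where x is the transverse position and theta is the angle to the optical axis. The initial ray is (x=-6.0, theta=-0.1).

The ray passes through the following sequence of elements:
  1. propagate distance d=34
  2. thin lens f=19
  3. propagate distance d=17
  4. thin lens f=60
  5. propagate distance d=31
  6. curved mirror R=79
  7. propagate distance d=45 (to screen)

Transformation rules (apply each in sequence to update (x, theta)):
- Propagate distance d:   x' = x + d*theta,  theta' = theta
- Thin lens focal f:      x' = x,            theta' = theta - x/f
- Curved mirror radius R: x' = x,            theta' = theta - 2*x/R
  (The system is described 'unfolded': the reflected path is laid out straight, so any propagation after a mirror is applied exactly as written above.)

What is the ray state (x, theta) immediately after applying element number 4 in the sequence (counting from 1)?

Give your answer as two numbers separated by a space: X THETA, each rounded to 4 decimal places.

Initial: x=-6.0000 theta=-0.1000
After 1 (propagate distance d=34): x=-9.4000 theta=-0.1000
After 2 (thin lens f=19): x=-9.4000 theta=15/38 (≈0.3947)
After 3 (propagate distance d=17): x=-511/190 (≈-2.6895) theta=15/38 (≈0.3947)
After 4 (thin lens f=60): x=-511/190 (≈-2.6895) theta=5011/11400 (≈0.4396)
Rounded to 4 decimal places: x = -2.6895, theta = 0.4396

Answer: -2.6895 0.4396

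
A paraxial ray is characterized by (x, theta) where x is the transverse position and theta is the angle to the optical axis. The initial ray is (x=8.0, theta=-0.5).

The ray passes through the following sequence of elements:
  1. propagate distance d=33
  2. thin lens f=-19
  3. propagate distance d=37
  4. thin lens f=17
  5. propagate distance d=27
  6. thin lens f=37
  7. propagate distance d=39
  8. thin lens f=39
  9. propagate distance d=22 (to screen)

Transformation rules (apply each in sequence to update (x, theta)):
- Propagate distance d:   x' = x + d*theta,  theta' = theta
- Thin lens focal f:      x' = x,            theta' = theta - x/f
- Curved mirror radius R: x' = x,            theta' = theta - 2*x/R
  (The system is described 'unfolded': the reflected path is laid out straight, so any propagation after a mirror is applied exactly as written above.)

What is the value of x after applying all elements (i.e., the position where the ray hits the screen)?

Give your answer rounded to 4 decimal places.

Initial: x=8.0000 theta=-0.5000
After 1 (propagate distance d=33): x=-8.5000 theta=-0.5000
After 2 (thin lens f=-19): x=-8.5000 theta=-18/19 (≈-0.9474)
After 3 (propagate distance d=37): x=-1655/38 (≈-43.5526) theta=-18/19 (≈-0.9474)
After 4 (thin lens f=17): x=-1655/38 (≈-43.5526) theta=1043/646 (≈1.6146)
After 5 (propagate distance d=27): x=13/323 (≈0.0402) theta=1043/646 (≈1.6146)
After 6 (thin lens f=37): x=13/323 (≈0.0402) theta=38565/23902 (≈1.6135)
After 7 (propagate distance d=39): x=1504997/23902 (≈62.9653) theta=38565/23902 (≈1.6135)
After 8 (thin lens f=39): x=1504997/23902 (≈62.9653) theta=-1/969 (≈-0.0010)
After 9 (propagate distance d=22 (to screen)): x=4513363/71706 (≈62.9426) theta=-1/969 (≈-0.0010)
Rounded to 4 decimal places: x = 62.9426

Answer: 62.9426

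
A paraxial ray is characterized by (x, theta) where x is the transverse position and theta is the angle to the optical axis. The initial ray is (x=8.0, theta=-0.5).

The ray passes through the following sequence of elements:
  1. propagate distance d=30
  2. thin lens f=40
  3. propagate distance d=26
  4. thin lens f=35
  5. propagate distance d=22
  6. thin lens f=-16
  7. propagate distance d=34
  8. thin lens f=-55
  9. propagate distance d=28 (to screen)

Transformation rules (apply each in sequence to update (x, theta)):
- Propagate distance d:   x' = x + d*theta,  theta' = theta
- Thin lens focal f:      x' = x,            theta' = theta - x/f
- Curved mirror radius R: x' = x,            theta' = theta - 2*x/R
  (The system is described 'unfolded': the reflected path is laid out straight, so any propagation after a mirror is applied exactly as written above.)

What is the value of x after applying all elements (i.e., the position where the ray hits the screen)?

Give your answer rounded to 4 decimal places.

Initial: x=8.0000 theta=-0.5000
After 1 (propagate distance d=30): x=-7.0000 theta=-0.5000
After 2 (thin lens f=40): x=-7.0000 theta=-0.3250
After 3 (propagate distance d=26): x=-15.4500 theta=-0.3250
After 4 (thin lens f=35): x=-15.4500 theta=163/1400 (≈0.1164)
After 5 (propagate distance d=22): x=-4511/350 (≈-12.8886) theta=163/1400 (≈0.1164)
After 6 (thin lens f=-16): x=-4511/350 (≈-12.8886) theta=-3859/5600 (≈-0.6891)
After 7 (propagate distance d=34): x=-101691/2800 (≈-36.3182) theta=-3859/5600 (≈-0.6891)
After 8 (thin lens f=-55): x=-101691/2800 (≈-36.3182) theta=-415627/308000 (≈-1.3494)
After 9 (propagate distance d=28 (to screen)): x=-11411783/154000 (≈-74.1025) theta=-415627/308000 (≈-1.3494)
Rounded to 4 decimal places: x = -74.1025

Answer: -74.1025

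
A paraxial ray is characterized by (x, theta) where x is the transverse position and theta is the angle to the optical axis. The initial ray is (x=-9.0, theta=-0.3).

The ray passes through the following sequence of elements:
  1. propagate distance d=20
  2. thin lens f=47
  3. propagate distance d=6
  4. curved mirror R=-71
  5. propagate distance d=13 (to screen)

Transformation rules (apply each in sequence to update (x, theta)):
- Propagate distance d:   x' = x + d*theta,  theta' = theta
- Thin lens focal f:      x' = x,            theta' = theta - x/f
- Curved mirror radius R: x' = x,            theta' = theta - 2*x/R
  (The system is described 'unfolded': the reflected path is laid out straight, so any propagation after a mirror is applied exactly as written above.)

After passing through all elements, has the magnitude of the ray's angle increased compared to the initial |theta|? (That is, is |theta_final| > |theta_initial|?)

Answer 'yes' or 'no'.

Initial: x=-9.0000 theta=-0.3000
After 1 (propagate distance d=20): x=-15.0000 theta=-0.3000
After 2 (thin lens f=47): x=-15.0000 theta=9/470 (≈0.0191)
After 3 (propagate distance d=6): x=-3498/235 (≈-14.8851) theta=9/470 (≈0.0191)
After 4 (curved mirror R=-71): x=-3498/235 (≈-14.8851) theta=-13353/33370 (≈-0.4001)
After 5 (propagate distance d=13 (to screen)): x=-134061/6674 (≈-20.0871) theta=-13353/33370 (≈-0.4001)
|theta_initial|=0.3000 |theta_final|=13353/33370 (≈0.4001) -> increased

Answer: yes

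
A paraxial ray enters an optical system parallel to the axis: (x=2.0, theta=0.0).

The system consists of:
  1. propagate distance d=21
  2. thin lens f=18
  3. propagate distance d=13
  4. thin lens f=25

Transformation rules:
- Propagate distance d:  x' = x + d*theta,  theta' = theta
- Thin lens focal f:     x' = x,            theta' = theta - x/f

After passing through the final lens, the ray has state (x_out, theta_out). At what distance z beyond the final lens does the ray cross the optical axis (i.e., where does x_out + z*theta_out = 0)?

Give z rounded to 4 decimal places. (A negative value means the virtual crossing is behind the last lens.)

Answer: 4.1667

Derivation:
Initial: x=2.0000 theta=0.0000
After 1 (propagate distance d=21): x=2.0000 theta=0.0000
After 2 (thin lens f=18): x=2.0000 theta=-1/9 (≈-0.1111)
After 3 (propagate distance d=13): x=5/9 (≈0.5556) theta=-1/9 (≈-0.1111)
After 4 (thin lens f=25): x=5/9 (≈0.5556) theta=-2/15 (≈-0.1333)
z_focus = -x_out/theta_out = -(5/9)/(-2/15) = 25/6 ≈ 4.1667
Rounded to 4 decimal places: z = 4.1667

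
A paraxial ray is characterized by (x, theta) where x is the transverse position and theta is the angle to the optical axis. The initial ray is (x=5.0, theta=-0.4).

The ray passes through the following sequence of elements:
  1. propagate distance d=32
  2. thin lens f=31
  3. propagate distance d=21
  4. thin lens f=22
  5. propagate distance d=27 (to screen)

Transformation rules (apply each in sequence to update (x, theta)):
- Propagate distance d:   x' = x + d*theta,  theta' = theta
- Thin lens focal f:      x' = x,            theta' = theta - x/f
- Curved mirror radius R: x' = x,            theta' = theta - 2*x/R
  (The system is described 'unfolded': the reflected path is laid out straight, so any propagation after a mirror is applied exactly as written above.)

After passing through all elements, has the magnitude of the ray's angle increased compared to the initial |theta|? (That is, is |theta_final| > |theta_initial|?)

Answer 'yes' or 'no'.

Initial: x=5.0000 theta=-0.4000
After 1 (propagate distance d=32): x=-7.8000 theta=-0.4000
After 2 (thin lens f=31): x=-7.8000 theta=-23/155 (≈-0.1484)
After 3 (propagate distance d=21): x=-1692/155 (≈-10.9161) theta=-23/155 (≈-0.1484)
After 4 (thin lens f=22): x=-1692/155 (≈-10.9161) theta=593/1705 (≈0.3478)
After 5 (propagate distance d=27 (to screen)): x=-2601/1705 (≈-1.5255) theta=593/1705 (≈0.3478)
|theta_initial|=0.4000 |theta_final|=593/1705 (≈0.3478) -> not increased

Answer: no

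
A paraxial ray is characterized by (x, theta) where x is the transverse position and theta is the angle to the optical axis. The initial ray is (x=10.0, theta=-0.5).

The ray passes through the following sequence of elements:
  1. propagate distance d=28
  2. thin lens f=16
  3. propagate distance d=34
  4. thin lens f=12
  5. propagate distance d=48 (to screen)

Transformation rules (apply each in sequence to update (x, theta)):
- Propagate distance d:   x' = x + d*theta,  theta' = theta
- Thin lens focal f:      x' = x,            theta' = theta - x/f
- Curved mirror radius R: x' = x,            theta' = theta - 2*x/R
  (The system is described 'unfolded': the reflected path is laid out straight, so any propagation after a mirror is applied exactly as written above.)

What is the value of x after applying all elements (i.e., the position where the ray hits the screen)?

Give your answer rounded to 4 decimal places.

Answer: 25.5000

Derivation:
Initial: x=10.0000 theta=-0.5000
After 1 (propagate distance d=28): x=-4.0000 theta=-0.5000
After 2 (thin lens f=16): x=-4.0000 theta=-0.2500
After 3 (propagate distance d=34): x=-12.5000 theta=-0.2500
After 4 (thin lens f=12): x=-12.5000 theta=19/24 (≈0.7917)
After 5 (propagate distance d=48 (to screen)): x=25.5000 theta=19/24 (≈0.7917)
Rounded to 4 decimal places: x = 25.5000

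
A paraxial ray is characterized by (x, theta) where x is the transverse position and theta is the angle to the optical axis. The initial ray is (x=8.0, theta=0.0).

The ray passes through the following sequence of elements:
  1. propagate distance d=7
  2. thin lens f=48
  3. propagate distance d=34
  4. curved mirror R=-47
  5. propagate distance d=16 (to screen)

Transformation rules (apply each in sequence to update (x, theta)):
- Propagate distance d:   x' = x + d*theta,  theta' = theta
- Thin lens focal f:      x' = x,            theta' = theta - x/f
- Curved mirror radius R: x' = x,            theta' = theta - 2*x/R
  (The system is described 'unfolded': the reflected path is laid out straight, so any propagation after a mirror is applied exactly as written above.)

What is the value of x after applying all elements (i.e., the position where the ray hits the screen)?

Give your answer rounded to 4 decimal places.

Answer: 1.2553

Derivation:
Initial: x=8.0000 theta=0.0000
After 1 (propagate distance d=7): x=8.0000 theta=0.0000
After 2 (thin lens f=48): x=8.0000 theta=-1/6 (≈-0.1667)
After 3 (propagate distance d=34): x=7/3 (≈2.3333) theta=-1/6 (≈-0.1667)
After 4 (curved mirror R=-47): x=7/3 (≈2.3333) theta=-19/282 (≈-0.0674)
After 5 (propagate distance d=16 (to screen)): x=59/47 (≈1.2553) theta=-19/282 (≈-0.0674)
Rounded to 4 decimal places: x = 1.2553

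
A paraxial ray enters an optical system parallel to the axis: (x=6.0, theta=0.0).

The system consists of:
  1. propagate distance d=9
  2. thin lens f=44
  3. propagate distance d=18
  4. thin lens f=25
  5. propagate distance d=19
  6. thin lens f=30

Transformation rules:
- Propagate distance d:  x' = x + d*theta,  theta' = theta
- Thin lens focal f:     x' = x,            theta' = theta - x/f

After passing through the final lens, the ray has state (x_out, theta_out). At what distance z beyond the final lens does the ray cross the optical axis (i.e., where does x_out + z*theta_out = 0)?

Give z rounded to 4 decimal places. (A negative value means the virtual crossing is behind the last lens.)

Initial: x=6.0000 theta=0.0000
After 1 (propagate distance d=9): x=6.0000 theta=0.0000
After 2 (thin lens f=44): x=6.0000 theta=-3/22 (≈-0.1364)
After 3 (propagate distance d=18): x=39/11 (≈3.5455) theta=-3/22 (≈-0.1364)
After 4 (thin lens f=25): x=39/11 (≈3.5455) theta=-153/550 (≈-0.2782)
After 5 (propagate distance d=19): x=-1.7400 theta=-153/550 (≈-0.2782)
After 6 (thin lens f=30): x=-1.7400 theta=-1211/5500 (≈-0.2202)
z_focus = -x_out/theta_out = -(-1.7400)/(-1211/5500) = -9570/1211 ≈ -7.9026
Rounded to 4 decimal places: z = -7.9026

Answer: -7.9026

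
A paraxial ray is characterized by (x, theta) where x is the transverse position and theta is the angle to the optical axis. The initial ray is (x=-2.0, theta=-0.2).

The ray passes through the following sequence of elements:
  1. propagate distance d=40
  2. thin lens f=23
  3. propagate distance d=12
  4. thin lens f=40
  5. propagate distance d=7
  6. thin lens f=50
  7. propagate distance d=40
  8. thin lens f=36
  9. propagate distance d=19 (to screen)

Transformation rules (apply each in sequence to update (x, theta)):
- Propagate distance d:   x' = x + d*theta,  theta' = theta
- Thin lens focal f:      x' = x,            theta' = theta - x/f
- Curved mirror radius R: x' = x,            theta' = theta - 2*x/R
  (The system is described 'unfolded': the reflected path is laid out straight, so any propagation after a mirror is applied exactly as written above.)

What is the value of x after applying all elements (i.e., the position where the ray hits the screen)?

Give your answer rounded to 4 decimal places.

Initial: x=-2.0000 theta=-0.2000
After 1 (propagate distance d=40): x=-10.0000 theta=-0.2000
After 2 (thin lens f=23): x=-10.0000 theta=27/115 (≈0.2348)
After 3 (propagate distance d=12): x=-826/115 (≈-7.1826) theta=27/115 (≈0.2348)
After 4 (thin lens f=40): x=-826/115 (≈-7.1826) theta=953/2300 (≈0.4143)
After 5 (propagate distance d=7): x=-9849/2300 (≈-4.2822) theta=953/2300 (≈0.4143)
After 6 (thin lens f=50): x=-9849/2300 (≈-4.2822) theta=57499/115000 (≈0.5000)
After 7 (propagate distance d=40): x=180751/11500 (≈15.7175) theta=57499/115000 (≈0.5000)
After 8 (thin lens f=36): x=180751/11500 (≈15.7175) theta=131227/2070000 (≈0.0634)
After 9 (propagate distance d=19 (to screen)): x=35028493/2070000 (≈16.9220) theta=131227/2070000 (≈0.0634)
Rounded to 4 decimal places: x = 16.9220

Answer: 16.9220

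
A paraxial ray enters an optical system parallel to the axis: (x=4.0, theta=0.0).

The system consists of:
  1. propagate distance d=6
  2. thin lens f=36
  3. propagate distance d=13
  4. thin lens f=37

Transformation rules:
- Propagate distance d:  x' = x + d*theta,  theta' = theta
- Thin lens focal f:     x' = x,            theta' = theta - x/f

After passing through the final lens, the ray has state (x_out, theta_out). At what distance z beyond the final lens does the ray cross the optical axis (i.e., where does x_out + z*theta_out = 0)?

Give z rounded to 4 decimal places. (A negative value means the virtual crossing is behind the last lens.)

Answer: 14.1833

Derivation:
Initial: x=4.0000 theta=0.0000
After 1 (propagate distance d=6): x=4.0000 theta=0.0000
After 2 (thin lens f=36): x=4.0000 theta=-1/9 (≈-0.1111)
After 3 (propagate distance d=13): x=23/9 (≈2.5556) theta=-1/9 (≈-0.1111)
After 4 (thin lens f=37): x=23/9 (≈2.5556) theta=-20/111 (≈-0.1802)
z_focus = -x_out/theta_out = -(23/9)/(-20/111) = 851/60 ≈ 14.1833
Rounded to 4 decimal places: z = 14.1833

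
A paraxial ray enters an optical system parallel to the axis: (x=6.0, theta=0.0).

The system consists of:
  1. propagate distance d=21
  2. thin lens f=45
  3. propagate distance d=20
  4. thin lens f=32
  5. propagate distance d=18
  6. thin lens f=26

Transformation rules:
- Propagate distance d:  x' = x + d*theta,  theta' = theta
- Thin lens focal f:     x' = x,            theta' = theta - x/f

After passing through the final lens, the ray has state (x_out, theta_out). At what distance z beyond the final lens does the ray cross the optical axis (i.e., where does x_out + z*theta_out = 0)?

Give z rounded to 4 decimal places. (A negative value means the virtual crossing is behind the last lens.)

Answer: -4.6783

Derivation:
Initial: x=6.0000 theta=0.0000
After 1 (propagate distance d=21): x=6.0000 theta=0.0000
After 2 (thin lens f=45): x=6.0000 theta=-2/15 (≈-0.1333)
After 3 (propagate distance d=20): x=10/3 (≈3.3333) theta=-2/15 (≈-0.1333)
After 4 (thin lens f=32): x=10/3 (≈3.3333) theta=-0.2375
After 5 (propagate distance d=18): x=-113/120 (≈-0.9417) theta=-0.2375
After 6 (thin lens f=26): x=-113/120 (≈-0.9417) theta=-157/780 (≈-0.2013)
z_focus = -x_out/theta_out = -(-113/120)/(-157/780) = -1469/314 ≈ -4.6783
Rounded to 4 decimal places: z = -4.6783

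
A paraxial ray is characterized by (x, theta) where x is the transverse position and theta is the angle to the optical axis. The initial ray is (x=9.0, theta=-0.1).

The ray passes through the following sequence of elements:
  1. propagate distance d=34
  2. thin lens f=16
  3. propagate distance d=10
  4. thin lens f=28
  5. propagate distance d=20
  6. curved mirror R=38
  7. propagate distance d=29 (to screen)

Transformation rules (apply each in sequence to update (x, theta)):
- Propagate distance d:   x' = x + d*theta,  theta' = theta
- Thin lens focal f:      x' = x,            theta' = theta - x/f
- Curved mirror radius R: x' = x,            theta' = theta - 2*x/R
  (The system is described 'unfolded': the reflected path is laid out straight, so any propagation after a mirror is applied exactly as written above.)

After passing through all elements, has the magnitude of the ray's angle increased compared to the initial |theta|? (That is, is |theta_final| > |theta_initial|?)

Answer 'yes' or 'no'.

Answer: no

Derivation:
Initial: x=9.0000 theta=-0.1000
After 1 (propagate distance d=34): x=5.6000 theta=-0.1000
After 2 (thin lens f=16): x=5.6000 theta=-0.4500
After 3 (propagate distance d=10): x=1.1000 theta=-0.4500
After 4 (thin lens f=28): x=1.1000 theta=-137/280 (≈-0.4893)
After 5 (propagate distance d=20): x=-304/35 (≈-8.6857) theta=-137/280 (≈-0.4893)
After 6 (curved mirror R=38): x=-304/35 (≈-8.6857) theta=-9/280 (≈-0.0321)
After 7 (propagate distance d=29 (to screen)): x=-2693/280 (≈-9.6179) theta=-9/280 (≈-0.0321)
|theta_initial|=0.1000 |theta_final|=9/280 (≈0.0321) -> not increased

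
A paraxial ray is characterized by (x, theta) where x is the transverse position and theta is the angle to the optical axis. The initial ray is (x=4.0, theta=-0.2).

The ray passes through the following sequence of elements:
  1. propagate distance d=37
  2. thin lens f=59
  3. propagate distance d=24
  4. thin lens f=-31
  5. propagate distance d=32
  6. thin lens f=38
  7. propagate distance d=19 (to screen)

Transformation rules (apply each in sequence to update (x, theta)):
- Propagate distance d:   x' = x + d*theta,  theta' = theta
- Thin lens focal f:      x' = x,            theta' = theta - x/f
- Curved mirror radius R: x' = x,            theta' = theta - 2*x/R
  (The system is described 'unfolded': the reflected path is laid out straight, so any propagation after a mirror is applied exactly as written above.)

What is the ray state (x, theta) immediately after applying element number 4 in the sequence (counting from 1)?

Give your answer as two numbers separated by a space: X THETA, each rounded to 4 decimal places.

Answer: -6.8169 -0.3623

Derivation:
Initial: x=4.0000 theta=-0.2000
After 1 (propagate distance d=37): x=-3.4000 theta=-0.2000
After 2 (thin lens f=59): x=-3.4000 theta=-42/295 (≈-0.1424)
After 3 (propagate distance d=24): x=-2011/295 (≈-6.8169) theta=-42/295 (≈-0.1424)
After 4 (thin lens f=-31): x=-2011/295 (≈-6.8169) theta=-3313/9145 (≈-0.3623)
Rounded to 4 decimal places: x = -6.8169, theta = -0.3623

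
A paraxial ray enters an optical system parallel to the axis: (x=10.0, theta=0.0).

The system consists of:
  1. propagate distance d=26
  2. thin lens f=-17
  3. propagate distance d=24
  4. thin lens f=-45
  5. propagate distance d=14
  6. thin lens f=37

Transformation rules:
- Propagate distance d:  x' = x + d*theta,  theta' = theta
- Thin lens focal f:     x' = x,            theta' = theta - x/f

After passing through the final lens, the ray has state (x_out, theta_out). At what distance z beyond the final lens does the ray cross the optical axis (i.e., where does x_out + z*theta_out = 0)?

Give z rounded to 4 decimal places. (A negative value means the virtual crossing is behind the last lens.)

Answer: -848.2180

Derivation:
Initial: x=10.0000 theta=0.0000
After 1 (propagate distance d=26): x=10.0000 theta=0.0000
After 2 (thin lens f=-17): x=10.0000 theta=10/17 (≈0.5882)
After 3 (propagate distance d=24): x=410/17 (≈24.1176) theta=10/17 (≈0.5882)
After 4 (thin lens f=-45): x=410/17 (≈24.1176) theta=172/153 (≈1.1242)
After 5 (propagate distance d=14): x=6098/153 (≈39.8562) theta=172/153 (≈1.1242)
After 6 (thin lens f=37): x=6098/153 (≈39.8562) theta=266/5661 (≈0.0470)
z_focus = -x_out/theta_out = -(6098/153)/(266/5661) = -112813/133 ≈ -848.2180
Rounded to 4 decimal places: z = -848.2180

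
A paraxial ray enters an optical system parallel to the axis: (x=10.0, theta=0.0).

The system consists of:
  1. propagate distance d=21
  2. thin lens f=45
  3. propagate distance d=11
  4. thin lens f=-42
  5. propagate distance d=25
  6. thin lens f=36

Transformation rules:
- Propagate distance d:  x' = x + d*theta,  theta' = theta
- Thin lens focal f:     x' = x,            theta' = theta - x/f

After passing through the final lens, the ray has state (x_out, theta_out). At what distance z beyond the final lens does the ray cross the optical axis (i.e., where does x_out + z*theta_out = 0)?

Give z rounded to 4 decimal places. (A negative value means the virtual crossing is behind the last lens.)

Answer: 29.1609

Derivation:
Initial: x=10.0000 theta=0.0000
After 1 (propagate distance d=21): x=10.0000 theta=0.0000
After 2 (thin lens f=45): x=10.0000 theta=-2/9 (≈-0.2222)
After 3 (propagate distance d=11): x=68/9 (≈7.5556) theta=-2/9 (≈-0.2222)
After 4 (thin lens f=-42): x=68/9 (≈7.5556) theta=-8/189 (≈-0.0423)
After 5 (propagate distance d=25): x=1228/189 (≈6.4974) theta=-8/189 (≈-0.0423)
After 6 (thin lens f=36): x=1228/189 (≈6.4974) theta=-379/1701 (≈-0.2228)
z_focus = -x_out/theta_out = -(1228/189)/(-379/1701) = 11052/379 ≈ 29.1609
Rounded to 4 decimal places: z = 29.1609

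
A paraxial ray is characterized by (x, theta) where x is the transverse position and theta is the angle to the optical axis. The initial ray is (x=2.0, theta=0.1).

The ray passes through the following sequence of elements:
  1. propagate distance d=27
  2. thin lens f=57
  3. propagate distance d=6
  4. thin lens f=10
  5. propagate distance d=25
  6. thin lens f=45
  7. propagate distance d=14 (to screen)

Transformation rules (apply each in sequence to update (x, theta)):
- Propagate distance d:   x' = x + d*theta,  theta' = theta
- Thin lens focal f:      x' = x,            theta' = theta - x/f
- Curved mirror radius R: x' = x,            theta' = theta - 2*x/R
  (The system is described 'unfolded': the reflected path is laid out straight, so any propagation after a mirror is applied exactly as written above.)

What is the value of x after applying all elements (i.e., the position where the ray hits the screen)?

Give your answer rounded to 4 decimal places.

Answer: -11.1450

Derivation:
Initial: x=2.0000 theta=0.1000
After 1 (propagate distance d=27): x=4.7000 theta=0.1000
After 2 (thin lens f=57): x=4.7000 theta=1/57 (≈0.0175)
After 3 (propagate distance d=6): x=913/190 (≈4.8053) theta=1/57 (≈0.0175)
After 4 (thin lens f=10): x=913/190 (≈4.8053) theta=-2639/5700 (≈-0.4630)
After 5 (propagate distance d=25): x=-7717/1140 (≈-6.7693) theta=-2639/5700 (≈-0.4630)
After 6 (thin lens f=45): x=-7717/1140 (≈-6.7693) theta=-8017/25650 (≈-0.3126)
After 7 (propagate distance d=14 (to screen)): x=-571741/51300 (≈-11.1450) theta=-8017/25650 (≈-0.3126)
Rounded to 4 decimal places: x = -11.1450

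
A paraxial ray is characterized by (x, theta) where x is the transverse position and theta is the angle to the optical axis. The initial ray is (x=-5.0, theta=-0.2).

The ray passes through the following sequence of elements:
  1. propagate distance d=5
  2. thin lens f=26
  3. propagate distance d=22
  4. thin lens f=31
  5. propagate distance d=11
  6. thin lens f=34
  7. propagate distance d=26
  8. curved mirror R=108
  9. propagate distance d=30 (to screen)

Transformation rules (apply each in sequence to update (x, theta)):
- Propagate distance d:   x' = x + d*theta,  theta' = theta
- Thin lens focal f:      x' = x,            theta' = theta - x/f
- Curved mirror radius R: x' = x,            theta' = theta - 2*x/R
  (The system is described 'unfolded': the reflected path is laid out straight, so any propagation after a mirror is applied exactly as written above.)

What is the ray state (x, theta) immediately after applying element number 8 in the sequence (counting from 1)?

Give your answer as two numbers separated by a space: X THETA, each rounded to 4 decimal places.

Initial: x=-5.0000 theta=-0.2000
After 1 (propagate distance d=5): x=-6.0000 theta=-0.2000
After 2 (thin lens f=26): x=-6.0000 theta=2/65 (≈0.0308)
After 3 (propagate distance d=22): x=-346/65 (≈-5.3231) theta=2/65 (≈0.0308)
After 4 (thin lens f=31): x=-346/65 (≈-5.3231) theta=408/2015 (≈0.2025)
After 5 (propagate distance d=11): x=-6238/2015 (≈-3.0958) theta=408/2015 (≈0.2025)
After 6 (thin lens f=34): x=-6238/2015 (≈-3.0958) theta=2011/6851 (≈0.2935)
After 7 (propagate distance d=26): x=155384/34255 (≈4.5361) theta=2011/6851 (≈0.2935)
After 8 (curved mirror R=108): x=155384/34255 (≈4.5361) theta=193793/924885 (≈0.2095)
Rounded to 4 decimal places: x = 4.5361, theta = 0.2095

Answer: 4.5361 0.2095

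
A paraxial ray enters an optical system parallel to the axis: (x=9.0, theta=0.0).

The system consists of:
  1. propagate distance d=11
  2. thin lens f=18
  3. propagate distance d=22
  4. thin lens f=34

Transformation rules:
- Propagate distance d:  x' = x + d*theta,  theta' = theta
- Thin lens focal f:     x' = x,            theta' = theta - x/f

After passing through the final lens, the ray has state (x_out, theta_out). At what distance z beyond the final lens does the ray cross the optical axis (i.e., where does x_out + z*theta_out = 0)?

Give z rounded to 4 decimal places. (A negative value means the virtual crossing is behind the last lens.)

Answer: -4.5333

Derivation:
Initial: x=9.0000 theta=0.0000
After 1 (propagate distance d=11): x=9.0000 theta=0.0000
After 2 (thin lens f=18): x=9.0000 theta=-0.5000
After 3 (propagate distance d=22): x=-2.0000 theta=-0.5000
After 4 (thin lens f=34): x=-2.0000 theta=-15/34 (≈-0.4412)
z_focus = -x_out/theta_out = -(-2.0000)/(-15/34) = -68/15 ≈ -4.5333
Rounded to 4 decimal places: z = -4.5333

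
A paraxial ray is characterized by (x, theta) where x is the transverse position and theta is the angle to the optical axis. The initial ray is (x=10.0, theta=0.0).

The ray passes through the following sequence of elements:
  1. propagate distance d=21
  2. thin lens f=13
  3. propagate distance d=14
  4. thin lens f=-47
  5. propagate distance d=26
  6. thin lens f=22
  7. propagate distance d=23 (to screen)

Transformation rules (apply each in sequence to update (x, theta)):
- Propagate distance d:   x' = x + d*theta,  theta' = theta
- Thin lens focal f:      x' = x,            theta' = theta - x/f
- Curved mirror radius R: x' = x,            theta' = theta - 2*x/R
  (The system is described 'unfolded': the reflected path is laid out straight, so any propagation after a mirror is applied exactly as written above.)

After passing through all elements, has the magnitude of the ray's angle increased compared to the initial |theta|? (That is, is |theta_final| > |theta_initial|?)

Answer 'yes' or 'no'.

Answer: yes

Derivation:
Initial: x=10.0000 theta=0.0000
After 1 (propagate distance d=21): x=10.0000 theta=0.0000
After 2 (thin lens f=13): x=10.0000 theta=-10/13 (≈-0.7692)
After 3 (propagate distance d=14): x=-10/13 (≈-0.7692) theta=-10/13 (≈-0.7692)
After 4 (thin lens f=-47): x=-10/13 (≈-0.7692) theta=-480/611 (≈-0.7856)
After 5 (propagate distance d=26): x=-12950/611 (≈-21.1948) theta=-480/611 (≈-0.7856)
After 6 (thin lens f=22): x=-12950/611 (≈-21.1948) theta=1195/6721 (≈0.1778)
After 7 (propagate distance d=23 (to screen)): x=-114965/6721 (≈-17.1053) theta=1195/6721 (≈0.1778)
|theta_initial|=0.0000 |theta_final|=1195/6721 (≈0.1778) -> increased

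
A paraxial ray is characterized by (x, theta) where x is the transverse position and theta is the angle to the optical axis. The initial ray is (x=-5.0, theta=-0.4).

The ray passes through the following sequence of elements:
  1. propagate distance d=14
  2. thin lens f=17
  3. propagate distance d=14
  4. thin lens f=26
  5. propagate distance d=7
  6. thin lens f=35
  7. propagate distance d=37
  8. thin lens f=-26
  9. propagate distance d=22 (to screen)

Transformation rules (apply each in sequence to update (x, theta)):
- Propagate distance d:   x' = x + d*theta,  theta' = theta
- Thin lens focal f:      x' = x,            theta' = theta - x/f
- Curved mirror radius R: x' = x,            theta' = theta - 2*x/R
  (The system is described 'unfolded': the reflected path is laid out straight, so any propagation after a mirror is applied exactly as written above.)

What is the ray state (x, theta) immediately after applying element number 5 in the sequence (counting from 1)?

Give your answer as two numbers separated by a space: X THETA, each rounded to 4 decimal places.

Answer: -3.8946 0.5109

Derivation:
Initial: x=-5.0000 theta=-0.4000
After 1 (propagate distance d=14): x=-10.6000 theta=-0.4000
After 2 (thin lens f=17): x=-10.6000 theta=19/85 (≈0.2235)
After 3 (propagate distance d=14): x=-127/17 (≈-7.4706) theta=19/85 (≈0.2235)
After 4 (thin lens f=26): x=-127/17 (≈-7.4706) theta=1129/2210 (≈0.5109)
After 5 (propagate distance d=7): x=-8607/2210 (≈-3.8946) theta=1129/2210 (≈0.5109)
Rounded to 4 decimal places: x = -3.8946, theta = 0.5109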